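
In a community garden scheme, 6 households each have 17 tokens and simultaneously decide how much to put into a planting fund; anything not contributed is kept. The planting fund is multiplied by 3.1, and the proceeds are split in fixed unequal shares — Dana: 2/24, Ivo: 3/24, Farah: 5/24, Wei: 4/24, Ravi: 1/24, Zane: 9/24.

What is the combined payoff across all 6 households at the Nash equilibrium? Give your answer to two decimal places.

137.70 tokens

Player j's private return per contributed unit is 3.1 × (j's share). Contributing is weakly dominant for j when that share is at least 1/3.1 = 0.3226, and contributing 0 is dominant otherwise.
Zane alone (share 9/24) is above the threshold, contributing 17; the remaining 5 contribute 0. Total contributed: 17.
The planting fund pays out 3.1 × 17 = 52.70 in total (split across the unequal shares, but the aggregate is all that matters for the group sum).
The 5 free-riders keep 17 each, adding 85. Group total = 85 + 52.70 = 137.70.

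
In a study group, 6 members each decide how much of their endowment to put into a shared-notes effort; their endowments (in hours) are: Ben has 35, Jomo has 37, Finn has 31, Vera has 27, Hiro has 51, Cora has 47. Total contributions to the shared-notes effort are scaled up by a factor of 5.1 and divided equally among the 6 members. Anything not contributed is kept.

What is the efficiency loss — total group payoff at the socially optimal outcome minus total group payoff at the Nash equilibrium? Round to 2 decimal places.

934.80 hours

The private return per contributed unit is 5.1/6 = 0.8500 < 1 for every player regardless of endowment, so the Nash equilibrium is zero contribution and the group total is Σ E_j = 35 + 37 + 31 + 27 + 51 + 47 = 228.
Each contributed unit returns 5.100 to the group, so the social optimum is full contribution by everyone: group total = 5.100 × 228 = 1162.80.
Efficiency loss = (5.100 − 1) × 228 = 934.80.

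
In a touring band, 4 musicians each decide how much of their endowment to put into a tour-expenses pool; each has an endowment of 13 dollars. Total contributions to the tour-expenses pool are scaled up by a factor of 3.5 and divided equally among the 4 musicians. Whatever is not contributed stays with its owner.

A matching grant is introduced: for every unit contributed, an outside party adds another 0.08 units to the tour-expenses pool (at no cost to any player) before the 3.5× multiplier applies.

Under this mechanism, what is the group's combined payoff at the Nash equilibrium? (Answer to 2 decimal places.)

The effective private return is 3.5 × 1.08 / 4 = 0.9450, which is still under 1, so the mechanism doesn't change anyone's dominant strategy: zero contribution.
Everyone keeps their endowment and the group total is 4 × 13 = 52.

52.00 dollars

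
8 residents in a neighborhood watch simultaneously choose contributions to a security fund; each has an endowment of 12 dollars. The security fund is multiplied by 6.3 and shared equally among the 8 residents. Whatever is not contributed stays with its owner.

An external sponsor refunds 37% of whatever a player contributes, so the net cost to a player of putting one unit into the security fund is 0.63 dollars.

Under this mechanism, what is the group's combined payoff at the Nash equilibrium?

Under the mechanism each unit contributed yields (6.3/8) / 0.63 = 1.2500 back to its contributor per unit of net cost, which exceeds 1, making full contribution the dominant choice for everyone.
At the Nash equilibrium everyone contributes 12. Group total payoff = 8 × (12 × 0.37 + 6.3 × 12) = 640.32.

640.32 dollars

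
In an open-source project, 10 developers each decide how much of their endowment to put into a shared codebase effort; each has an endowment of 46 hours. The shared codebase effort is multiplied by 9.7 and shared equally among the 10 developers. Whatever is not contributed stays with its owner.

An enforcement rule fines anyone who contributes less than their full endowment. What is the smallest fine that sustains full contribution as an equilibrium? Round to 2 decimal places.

1.38 hours

Given the others contribute fully, the best deviation is to contribute 0 (any partial contribution still incurs the fine and gives up units whose private return 0.9700 is below 1).
Deviating from 46 to 0 saves 46 hours but forfeits the deviator's share of the drop in the shared codebase effort: 9.7/10 × 46 = 44.62.
So the deviation gain is 46 − 44.62 = 1.38, and the fine must be at least 1.38 hours to wipe it out.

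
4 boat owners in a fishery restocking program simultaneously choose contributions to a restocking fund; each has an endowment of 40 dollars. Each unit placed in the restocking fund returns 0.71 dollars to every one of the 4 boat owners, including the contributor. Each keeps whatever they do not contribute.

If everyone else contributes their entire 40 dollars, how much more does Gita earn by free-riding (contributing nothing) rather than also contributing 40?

11.60 dollars

Switching from a contribution of 40 to 0 lets Gita keep an extra 40 dollars, but lowers the restocking fund by 40, which costs Gita their own share of that drop: 0.71 × 40 = 28.40.
Net gain = 40 − 28.40 = 11.60. The private return per contributed unit (0.71) is below 1, so free-riding is indeed the best response regardless of what the others do.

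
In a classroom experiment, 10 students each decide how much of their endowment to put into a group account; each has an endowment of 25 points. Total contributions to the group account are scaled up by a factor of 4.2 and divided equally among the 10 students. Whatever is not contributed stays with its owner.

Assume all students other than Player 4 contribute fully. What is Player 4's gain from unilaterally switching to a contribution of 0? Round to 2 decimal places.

14.50 points

Switching from a contribution of 25 to 0 lets Player 4 keep an extra 25 points, but lowers the group account by 25, which costs Player 4 their own share of that drop: 4.2/10 × 25 = 10.50.
Net gain = 25 − 10.50 = 14.50. The private return per contributed unit (0.4200) is below 1, so free-riding is indeed the best response regardless of what the others do.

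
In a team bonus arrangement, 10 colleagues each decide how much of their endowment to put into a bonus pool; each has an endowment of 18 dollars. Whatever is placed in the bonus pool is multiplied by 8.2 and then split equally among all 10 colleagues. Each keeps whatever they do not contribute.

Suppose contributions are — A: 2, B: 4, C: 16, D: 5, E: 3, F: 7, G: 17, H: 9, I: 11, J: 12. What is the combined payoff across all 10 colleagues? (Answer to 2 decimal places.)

799.20 dollars

Total contributed: 2 + 4 + 16 + 5 + 3 + 7 + 17 + 9 + 11 + 12 = 86; total kept: 10 × 18 − 86 = 94.
The bonus pool pays out 8.2 × 86 = 705.20 in aggregate.
Group total = 94 + 705.20 = 799.20.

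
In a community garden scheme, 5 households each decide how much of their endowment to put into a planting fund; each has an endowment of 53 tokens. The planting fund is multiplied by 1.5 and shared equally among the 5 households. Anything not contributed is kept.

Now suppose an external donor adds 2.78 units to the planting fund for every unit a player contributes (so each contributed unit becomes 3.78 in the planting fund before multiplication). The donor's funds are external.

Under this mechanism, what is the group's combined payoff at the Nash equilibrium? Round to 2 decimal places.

1502.55 tokens

The effective private return per unit is now 1.5 × 3.78 / 5 = 1.1340 > 1, so every player's dominant strategy flips to full contribution.
So the Nash equilibrium is full contribution by all 5; the group earns 1.5 × 3.78 × 265 = 1502.55.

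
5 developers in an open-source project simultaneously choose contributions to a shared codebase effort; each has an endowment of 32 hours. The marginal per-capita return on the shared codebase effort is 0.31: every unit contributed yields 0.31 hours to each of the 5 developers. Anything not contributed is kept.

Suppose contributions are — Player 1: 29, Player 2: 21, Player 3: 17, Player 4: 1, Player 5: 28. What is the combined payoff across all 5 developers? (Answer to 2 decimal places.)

Total contributed: 29 + 21 + 17 + 1 + 28 = 96; total kept: 5 × 32 − 96 = 64.
The shared codebase effort pays out 0.31 × 5 × 96 = 148.80 in aggregate.
Group total = 64 + 148.80 = 212.80.

212.80 hours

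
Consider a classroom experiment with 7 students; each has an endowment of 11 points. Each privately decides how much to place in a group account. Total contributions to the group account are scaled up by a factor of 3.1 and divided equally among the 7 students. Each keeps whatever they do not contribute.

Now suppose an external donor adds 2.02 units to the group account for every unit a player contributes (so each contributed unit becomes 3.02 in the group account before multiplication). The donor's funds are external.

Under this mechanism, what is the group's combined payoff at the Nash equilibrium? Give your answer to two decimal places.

The effective private return per unit is now 3.1 × 3.02 / 7 = 1.3374 > 1, so every player's dominant strategy flips to full contribution.
So the Nash equilibrium is full contribution by all 7; the group earns 3.1 × 3.02 × 77 = 720.87.

720.87 points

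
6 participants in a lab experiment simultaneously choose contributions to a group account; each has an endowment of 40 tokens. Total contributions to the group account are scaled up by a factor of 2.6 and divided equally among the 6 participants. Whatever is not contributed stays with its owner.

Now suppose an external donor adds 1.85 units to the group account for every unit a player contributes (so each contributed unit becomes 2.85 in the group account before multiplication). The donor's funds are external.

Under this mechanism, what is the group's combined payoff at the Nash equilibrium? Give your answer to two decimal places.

With the mechanism, a contributed unit returns 2.6 × 2.85 / 6 = 1.2350 per unit of net cost to the contributor — now above 1 — so contributing fully is weakly dominant for every player.
So the Nash equilibrium is full contribution by all 6; the group earns 2.6 × 2.85 × 240 = 1778.40.

1778.40 tokens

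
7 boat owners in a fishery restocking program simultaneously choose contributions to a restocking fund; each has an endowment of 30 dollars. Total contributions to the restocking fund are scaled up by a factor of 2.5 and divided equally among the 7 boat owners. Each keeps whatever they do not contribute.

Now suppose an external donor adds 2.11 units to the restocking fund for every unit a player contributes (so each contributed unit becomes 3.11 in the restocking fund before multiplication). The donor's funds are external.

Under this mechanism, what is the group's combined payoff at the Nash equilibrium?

1632.75 dollars

The effective private return per unit is now 2.5 × 3.11 / 7 = 1.1107 > 1, so every player's dominant strategy flips to full contribution.
So the Nash equilibrium is full contribution by all 7; the group earns 2.5 × 3.11 × 210 = 1632.75.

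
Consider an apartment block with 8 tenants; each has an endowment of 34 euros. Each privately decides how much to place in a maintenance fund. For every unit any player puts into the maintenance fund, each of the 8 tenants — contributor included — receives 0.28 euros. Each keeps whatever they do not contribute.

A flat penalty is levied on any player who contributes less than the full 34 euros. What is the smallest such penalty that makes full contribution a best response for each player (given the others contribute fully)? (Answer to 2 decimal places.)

Given the others contribute fully, the best deviation is to contribute 0 (any partial contribution still incurs the fine and gives up units whose private return 0.28 is below 1).
Deviating from 34 to 0 saves 34 euros but forfeits the deviator's share of the drop in the maintenance fund: 0.28 × 34 = 9.52.
So the deviation gain is 34 − 9.52 = 24.48, and the fine must be at least 24.48 euros to wipe it out.

24.48 euros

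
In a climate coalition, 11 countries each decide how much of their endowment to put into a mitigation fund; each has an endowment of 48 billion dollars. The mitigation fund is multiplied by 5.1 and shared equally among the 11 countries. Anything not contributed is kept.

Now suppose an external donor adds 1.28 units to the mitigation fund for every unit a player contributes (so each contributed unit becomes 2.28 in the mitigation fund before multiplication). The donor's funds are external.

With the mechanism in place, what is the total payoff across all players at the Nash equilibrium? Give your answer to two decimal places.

6139.58 billion dollars

With the mechanism, a contributed unit returns 5.1 × 2.28 / 11 = 1.0571 per unit of net cost to the contributor — now above 1 — so contributing fully is weakly dominant for every player.
So the Nash equilibrium is full contribution by all 11; the group earns 5.1 × 2.28 × 528 = 6139.58.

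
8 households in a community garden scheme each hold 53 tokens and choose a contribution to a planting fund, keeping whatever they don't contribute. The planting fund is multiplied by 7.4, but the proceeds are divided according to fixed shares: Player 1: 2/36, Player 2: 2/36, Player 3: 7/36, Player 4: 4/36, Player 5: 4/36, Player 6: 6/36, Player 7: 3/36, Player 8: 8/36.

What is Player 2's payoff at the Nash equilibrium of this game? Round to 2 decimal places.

118.37 tokens

Player j's private return per contributed unit is 7.4 × (j's share). Contributing is weakly dominant for j when that share is at least 1/7.4 = 0.1351, and contributing 0 is dominant otherwise.
The shares above 0.1351 belong to Player 3, Player 6 and Player 8, contributing 53 each; the remaining 5 contribute 0. Total contributed: 159.
Player 2 keeps 53 and receives 7.4 × 159 × 2/36 = 65.37 from the planting fund, for a payoff of 118.37.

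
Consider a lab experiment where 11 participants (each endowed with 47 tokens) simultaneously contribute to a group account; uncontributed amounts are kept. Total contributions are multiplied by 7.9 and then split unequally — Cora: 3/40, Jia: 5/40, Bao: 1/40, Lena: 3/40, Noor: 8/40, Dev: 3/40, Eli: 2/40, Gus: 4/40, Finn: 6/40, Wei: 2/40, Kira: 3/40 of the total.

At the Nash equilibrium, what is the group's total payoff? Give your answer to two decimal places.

A player with share s gets back 7.9·s per unit contributed, so full contribution is dominant for anyone with s > 1/7.9 = 0.1266 and zero contribution is dominant for anyone below.
Noor and Finn are above the threshold, contributing 47 each; the remaining 9 contribute 0. Total contributed: 94.
The group account pays out 7.9 × 94 = 742.60 in total (split across the unequal shares, but the aggregate is all that matters for the group sum).
The 9 free-riders keep 47 each, adding 423. Group total = 423 + 742.60 = 1165.60.

1165.60 tokens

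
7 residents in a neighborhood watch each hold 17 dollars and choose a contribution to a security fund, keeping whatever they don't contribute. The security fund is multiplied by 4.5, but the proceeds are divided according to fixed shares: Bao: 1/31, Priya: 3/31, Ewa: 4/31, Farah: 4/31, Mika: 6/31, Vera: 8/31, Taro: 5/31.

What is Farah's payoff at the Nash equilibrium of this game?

26.87 dollars

For player j, contributing a unit is worthwhile iff 4.5 × (j's share) ≥ 1, i.e. iff j's share is at least 0.2222.
Vera alone (share 8/31) is above the threshold, contributing 17; the remaining 6 contribute 0. Total contributed: 17.
Farah keeps 17 and receives 4.5 × 17 × 4/31 = 9.87 from the security fund, for a payoff of 26.87.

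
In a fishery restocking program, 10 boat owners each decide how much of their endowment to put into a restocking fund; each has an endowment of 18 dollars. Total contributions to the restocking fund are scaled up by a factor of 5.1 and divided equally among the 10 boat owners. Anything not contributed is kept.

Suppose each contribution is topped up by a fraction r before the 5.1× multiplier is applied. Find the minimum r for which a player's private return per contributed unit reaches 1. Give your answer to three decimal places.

0.961

With matching at rate r, one contributed unit becomes (1 + r) in the restocking fund and returns 5.1 × (1 + r) / 10 to the contributor.
Setting this equal to 1: 1 + r = 10/5.1 = 1.9608.
So the minimum matching rate is r = 1.9608 − 1 = 0.961.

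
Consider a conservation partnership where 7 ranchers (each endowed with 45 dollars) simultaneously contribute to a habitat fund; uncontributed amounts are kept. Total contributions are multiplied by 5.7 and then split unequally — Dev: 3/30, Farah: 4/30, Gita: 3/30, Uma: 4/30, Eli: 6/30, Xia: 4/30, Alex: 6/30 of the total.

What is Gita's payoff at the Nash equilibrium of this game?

96.30 dollars

Player j's private return per contributed unit is 5.7 × (j's share). Contributing is weakly dominant for j when that share is at least 1/5.7 = 0.1754, and contributing 0 is dominant otherwise.
Eli and Alex clear that bar, contributing 45 each; the remaining 5 contribute 0. Total contributed: 90.
Gita keeps 45 and receives 5.7 × 90 × 3/30 = 51.30 from the habitat fund, for a payoff of 96.30.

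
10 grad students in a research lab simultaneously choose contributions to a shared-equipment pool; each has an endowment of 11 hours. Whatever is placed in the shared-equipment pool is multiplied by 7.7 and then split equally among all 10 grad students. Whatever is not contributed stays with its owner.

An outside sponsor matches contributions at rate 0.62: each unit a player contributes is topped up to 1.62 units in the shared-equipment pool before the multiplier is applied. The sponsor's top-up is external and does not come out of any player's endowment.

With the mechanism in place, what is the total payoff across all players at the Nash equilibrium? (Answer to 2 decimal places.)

With the mechanism, a contributed unit returns 7.7 × 1.62 / 10 = 1.2474 per unit of net cost to the contributor — now above 1 — so contributing fully is weakly dominant for every player.
At the Nash equilibrium everyone contributes 11. Group total payoff = 7.7 × 1.62 × 110 = 1372.14.

1372.14 hours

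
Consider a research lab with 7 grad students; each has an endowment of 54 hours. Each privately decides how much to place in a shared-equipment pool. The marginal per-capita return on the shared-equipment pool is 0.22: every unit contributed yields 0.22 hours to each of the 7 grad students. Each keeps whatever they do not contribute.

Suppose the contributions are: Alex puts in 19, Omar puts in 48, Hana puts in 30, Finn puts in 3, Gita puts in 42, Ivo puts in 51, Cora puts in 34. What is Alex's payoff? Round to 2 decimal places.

Total contributed: 19 + 48 + 30 + 3 + 42 + 51 + 34 = 227.
Each receives 0.22 × 227 = 49.94 from the shared-equipment pool.
Alex keeps 54 − 19 = 35, so Alex's payoff is 35 + 49.94 = 84.94.

84.94 hours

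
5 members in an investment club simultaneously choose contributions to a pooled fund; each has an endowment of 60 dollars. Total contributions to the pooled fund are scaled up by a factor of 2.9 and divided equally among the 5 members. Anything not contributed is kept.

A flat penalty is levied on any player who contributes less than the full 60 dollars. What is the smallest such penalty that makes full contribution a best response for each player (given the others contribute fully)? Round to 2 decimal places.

Given the others contribute fully, the best deviation is to contribute 0 (any partial contribution still incurs the fine and gives up units whose private return 0.5800 is below 1).
Deviating from 60 to 0 saves 60 dollars but forfeits the deviator's share of the drop in the pooled fund: 2.9/5 × 60 = 34.80.
So the deviation gain is 60 − 34.80 = 25.20, and the fine must be at least 25.20 dollars to wipe it out.

25.20 dollars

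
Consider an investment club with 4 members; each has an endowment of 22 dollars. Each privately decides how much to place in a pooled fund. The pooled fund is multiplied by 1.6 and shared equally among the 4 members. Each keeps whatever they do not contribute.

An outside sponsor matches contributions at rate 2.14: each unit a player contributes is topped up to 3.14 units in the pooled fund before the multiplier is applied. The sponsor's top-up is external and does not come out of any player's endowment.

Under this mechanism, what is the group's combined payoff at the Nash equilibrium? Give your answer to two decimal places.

442.11 dollars

Under the mechanism each unit contributed yields 1.6 × 3.14 / 4 = 1.2560 back to its contributor per unit of net cost, which exceeds 1, making full contribution the dominant choice for everyone.
So the Nash equilibrium is full contribution by all 4; the group earns 1.6 × 3.14 × 88 = 442.11.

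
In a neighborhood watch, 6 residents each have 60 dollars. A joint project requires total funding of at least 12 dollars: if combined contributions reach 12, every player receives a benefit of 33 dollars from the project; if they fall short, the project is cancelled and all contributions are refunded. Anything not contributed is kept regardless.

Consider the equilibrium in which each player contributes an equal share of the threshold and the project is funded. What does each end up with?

Equal share of the threshold: 12/6 = 2.
At this profile no one gains by cutting their contribution: any cut drops the total below 12, the project is cancelled, contributions are refunded, and the deviator ends with 60, which is less than 60 − 2 + 33 = 91. Contributing more than 2 just wastes the excess. So contributing exactly 2 is a best response.
Each player's payoff: 60 − 2 + 33 = 91.

91 dollars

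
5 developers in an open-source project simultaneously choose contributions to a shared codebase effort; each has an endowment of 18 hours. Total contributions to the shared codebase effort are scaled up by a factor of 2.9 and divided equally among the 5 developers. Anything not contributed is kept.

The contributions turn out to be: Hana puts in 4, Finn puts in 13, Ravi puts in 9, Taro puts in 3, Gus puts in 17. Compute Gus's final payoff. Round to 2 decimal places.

Total contributed: 4 + 13 + 9 + 3 + 17 = 46.
Each receives 2.9 × 46 / 5 = 26.68 from the shared codebase effort.
Gus keeps 18 − 17 = 1, so Gus's payoff is 1 + 26.68 = 27.68.

27.68 hours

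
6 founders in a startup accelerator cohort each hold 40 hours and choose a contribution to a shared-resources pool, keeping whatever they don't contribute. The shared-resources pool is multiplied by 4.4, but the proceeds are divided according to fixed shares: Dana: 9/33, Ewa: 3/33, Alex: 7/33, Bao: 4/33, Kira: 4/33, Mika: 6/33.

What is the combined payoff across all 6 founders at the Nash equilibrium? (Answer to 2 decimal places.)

Each unit j contributes comes back to j as 4.4 × (j's share), so j prefers to contribute only if that share exceeds 1/4.4 = 0.2273; otherwise keeping the unit dominates.
Only Dana (9/33) clears that bar, contributing 40; the remaining 5 contribute 0. Total contributed: 40.
The shared-resources pool pays out 4.4 × 40 = 176.00 in total (split across the unequal shares, but the aggregate is all that matters for the group sum).
The 5 free-riders keep 40 each, adding 200. Group total = 200 + 176.00 = 376.00.

376.00 hours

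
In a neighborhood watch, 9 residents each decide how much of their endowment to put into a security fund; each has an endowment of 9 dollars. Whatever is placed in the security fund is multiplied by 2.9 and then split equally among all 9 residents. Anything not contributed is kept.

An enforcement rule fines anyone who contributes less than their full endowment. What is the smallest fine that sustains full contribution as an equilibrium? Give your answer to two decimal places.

6.10 dollars

Given the others contribute fully, the best deviation is to contribute 0 (any partial contribution still incurs the fine and gives up units whose private return 0.3222 is below 1).
Deviating from 9 to 0 saves 9 dollars but forfeits the deviator's share of the drop in the security fund: 2.9/9 × 9 = 2.90.
So the deviation gain is 9 − 2.90 = 6.10, and the fine must be at least 6.10 dollars to wipe it out.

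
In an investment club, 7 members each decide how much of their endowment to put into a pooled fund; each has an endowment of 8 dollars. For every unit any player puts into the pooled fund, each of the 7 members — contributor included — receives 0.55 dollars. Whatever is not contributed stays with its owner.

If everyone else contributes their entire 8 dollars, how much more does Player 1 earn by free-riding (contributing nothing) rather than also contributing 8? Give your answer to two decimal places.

Switching from a contribution of 8 to 0 lets Player 1 keep an extra 8 dollars, but lowers the pooled fund by 8, which costs Player 1 their own share of that drop: 0.55 × 8 = 4.40.
Net gain = 8 − 4.40 = 3.60. The private return per contributed unit (0.55) is below 1, so free-riding is indeed the best response regardless of what the others do.

3.60 dollars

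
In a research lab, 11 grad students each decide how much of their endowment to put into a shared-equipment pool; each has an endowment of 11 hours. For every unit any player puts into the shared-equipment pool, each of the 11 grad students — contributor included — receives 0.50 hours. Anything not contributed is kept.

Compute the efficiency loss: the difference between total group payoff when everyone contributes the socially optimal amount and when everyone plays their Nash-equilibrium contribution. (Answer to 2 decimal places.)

The private return per contributed unit is 0.50 < 1, so contributing 0 is dominant for every player. At the Nash equilibrium everyone keeps their 11, and the group total is 11 × 11 = 121.
Each contributed unit returns 5.500 to the group as a whole (0.50 to each of 11 players), which exceeds 1, so the social optimum is full contribution: group total = 5.500 × 121 = 665.50.
Efficiency loss = 665.50 − 121 = 544.50.

544.50 hours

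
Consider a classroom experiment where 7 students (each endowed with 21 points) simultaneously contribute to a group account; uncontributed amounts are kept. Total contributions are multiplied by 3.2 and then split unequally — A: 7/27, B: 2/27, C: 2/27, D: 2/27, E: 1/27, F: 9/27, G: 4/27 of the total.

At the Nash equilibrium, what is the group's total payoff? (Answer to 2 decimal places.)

Player j's private return per contributed unit is 3.2 × (j's share). Contributing is weakly dominant for j when that share is at least 1/3.2 = 0.3125, and contributing 0 is dominant otherwise.
F alone (share 9/27) is above the threshold, contributing 21; the remaining 6 contribute 0. Total contributed: 21.
The group account pays out 3.2 × 21 = 67.20 in total (split across the unequal shares, but the aggregate is all that matters for the group sum).
The 6 free-riders keep 21 each, adding 126. Group total = 126 + 67.20 = 193.20.

193.20 points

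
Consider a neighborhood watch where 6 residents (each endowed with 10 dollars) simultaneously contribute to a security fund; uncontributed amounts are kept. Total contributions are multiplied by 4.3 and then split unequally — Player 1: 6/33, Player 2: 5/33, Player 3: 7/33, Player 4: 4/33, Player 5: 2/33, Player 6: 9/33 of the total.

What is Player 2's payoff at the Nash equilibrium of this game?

A player with share s gets back 4.3·s per unit contributed, so full contribution is dominant for anyone with s > 1/4.3 = 0.2326 and zero contribution is dominant for anyone below.
Only Player 6 (9/33) clears that bar, contributing 10; the remaining 5 contribute 0. Total contributed: 10.
Player 2 keeps 10 and receives 4.3 × 10 × 5/33 = 6.52 from the security fund, for a payoff of 16.52.

16.52 dollars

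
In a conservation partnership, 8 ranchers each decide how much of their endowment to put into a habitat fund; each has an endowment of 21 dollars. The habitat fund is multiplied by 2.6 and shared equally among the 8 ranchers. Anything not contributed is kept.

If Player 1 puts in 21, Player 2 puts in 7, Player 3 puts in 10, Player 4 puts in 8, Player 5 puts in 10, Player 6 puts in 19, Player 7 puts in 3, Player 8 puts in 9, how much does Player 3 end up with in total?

39.28 dollars

Total contributed: 21 + 7 + 10 + 8 + 10 + 19 + 3 + 9 = 87.
Each receives 2.6 × 87 / 8 = 28.28 from the habitat fund.
Player 3 keeps 21 − 10 = 11, so Player 3's payoff is 11 + 28.28 = 39.28.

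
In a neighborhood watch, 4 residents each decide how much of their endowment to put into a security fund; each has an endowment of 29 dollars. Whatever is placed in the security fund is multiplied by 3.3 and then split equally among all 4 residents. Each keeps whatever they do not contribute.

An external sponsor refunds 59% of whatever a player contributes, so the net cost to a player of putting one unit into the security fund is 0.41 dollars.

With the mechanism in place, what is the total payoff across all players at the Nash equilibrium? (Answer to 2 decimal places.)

Under the mechanism each unit contributed yields (3.3/4) / 0.41 = 2.0122 back to its contributor per unit of net cost, which exceeds 1, making full contribution the dominant choice for everyone.
At the Nash equilibrium everyone contributes 29. Group total payoff = 4 × (29 × 0.59 + 3.3 × 29) = 451.24.

451.24 dollars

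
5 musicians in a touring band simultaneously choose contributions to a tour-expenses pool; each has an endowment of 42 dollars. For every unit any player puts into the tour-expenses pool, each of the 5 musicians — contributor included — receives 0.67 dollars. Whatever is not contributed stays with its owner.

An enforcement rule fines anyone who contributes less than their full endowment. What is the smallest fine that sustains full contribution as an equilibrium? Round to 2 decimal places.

Given the others contribute fully, the best deviation is to contribute 0 (any partial contribution still incurs the fine and gives up units whose private return 0.67 is below 1).
Deviating from 42 to 0 saves 42 dollars but forfeits the deviator's share of the drop in the tour-expenses pool: 0.67 × 42 = 28.14.
So the deviation gain is 42 − 28.14 = 13.86, and the fine must be at least 13.86 dollars to wipe it out.

13.86 dollars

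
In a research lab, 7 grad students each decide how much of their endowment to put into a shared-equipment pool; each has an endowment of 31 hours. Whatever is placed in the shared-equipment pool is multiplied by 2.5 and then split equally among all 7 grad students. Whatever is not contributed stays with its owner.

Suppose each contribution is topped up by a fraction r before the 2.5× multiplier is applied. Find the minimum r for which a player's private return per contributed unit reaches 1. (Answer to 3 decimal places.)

1.800

With matching at rate r, one contributed unit becomes (1 + r) in the shared-equipment pool and returns 2.5 × (1 + r) / 7 to the contributor.
Setting this equal to 1: 1 + r = 7/2.5 = 2.8000.
So the minimum matching rate is r = 2.8000 − 1 = 1.800.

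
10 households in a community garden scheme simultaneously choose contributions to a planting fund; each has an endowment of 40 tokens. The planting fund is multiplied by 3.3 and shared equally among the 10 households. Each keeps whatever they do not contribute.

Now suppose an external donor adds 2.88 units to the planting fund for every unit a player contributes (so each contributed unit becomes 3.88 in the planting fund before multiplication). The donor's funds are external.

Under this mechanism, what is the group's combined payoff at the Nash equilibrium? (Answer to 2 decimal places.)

The effective private return per unit is now 3.3 × 3.88 / 10 = 1.2804 > 1, so every player's dominant strategy flips to full contribution.
At the Nash equilibrium everyone contributes 40. Group total payoff = 3.3 × 3.88 × 400 = 5121.60.

5121.60 tokens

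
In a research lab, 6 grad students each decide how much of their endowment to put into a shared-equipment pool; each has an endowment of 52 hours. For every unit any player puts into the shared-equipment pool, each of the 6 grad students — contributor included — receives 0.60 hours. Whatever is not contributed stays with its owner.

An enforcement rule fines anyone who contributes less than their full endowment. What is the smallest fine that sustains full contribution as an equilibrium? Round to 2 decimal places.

20.80 hours

Given the others contribute fully, the best deviation is to contribute 0 (any partial contribution still incurs the fine and gives up units whose private return 0.60 is below 1).
Deviating from 52 to 0 saves 52 hours but forfeits the deviator's share of the drop in the shared-equipment pool: 0.60 × 52 = 31.20.
So the deviation gain is 52 − 31.20 = 20.80, and the fine must be at least 20.80 hours to wipe it out.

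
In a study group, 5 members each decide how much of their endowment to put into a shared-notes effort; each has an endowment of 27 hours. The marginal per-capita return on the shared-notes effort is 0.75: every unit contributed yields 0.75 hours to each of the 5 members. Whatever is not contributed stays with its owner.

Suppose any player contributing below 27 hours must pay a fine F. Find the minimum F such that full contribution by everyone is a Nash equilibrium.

6.75 hours

Given the others contribute fully, the best deviation is to contribute 0 (any partial contribution still incurs the fine and gives up units whose private return 0.75 is below 1).
Deviating from 27 to 0 saves 27 hours but forfeits the deviator's share of the drop in the shared-notes effort: 0.75 × 27 = 20.25.
So the deviation gain is 27 − 20.25 = 6.75, and the fine must be at least 6.75 hours to wipe it out.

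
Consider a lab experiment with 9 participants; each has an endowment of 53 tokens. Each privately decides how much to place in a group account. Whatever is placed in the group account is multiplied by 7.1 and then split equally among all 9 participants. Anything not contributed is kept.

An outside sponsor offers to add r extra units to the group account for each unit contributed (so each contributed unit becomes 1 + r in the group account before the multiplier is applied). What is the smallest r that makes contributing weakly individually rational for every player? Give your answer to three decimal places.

With matching at rate r, one contributed unit becomes (1 + r) in the group account and returns 7.1 × (1 + r) / 9 to the contributor.
Setting this equal to 1: 1 + r = 9/7.1 = 1.2676.
So the minimum matching rate is r = 1.2676 − 1 = 0.268.

0.268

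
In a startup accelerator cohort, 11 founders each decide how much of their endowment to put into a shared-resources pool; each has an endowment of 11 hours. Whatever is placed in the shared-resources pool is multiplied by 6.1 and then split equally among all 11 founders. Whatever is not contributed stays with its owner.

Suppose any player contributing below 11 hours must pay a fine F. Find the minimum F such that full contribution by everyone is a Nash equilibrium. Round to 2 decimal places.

4.90 hours

Given the others contribute fully, the best deviation is to contribute 0 (any partial contribution still incurs the fine and gives up units whose private return 0.5545 is below 1).
Deviating from 11 to 0 saves 11 hours but forfeits the deviator's share of the drop in the shared-resources pool: 6.1/11 × 11 = 6.10.
So the deviation gain is 11 − 6.10 = 4.90, and the fine must be at least 4.90 hours to wipe it out.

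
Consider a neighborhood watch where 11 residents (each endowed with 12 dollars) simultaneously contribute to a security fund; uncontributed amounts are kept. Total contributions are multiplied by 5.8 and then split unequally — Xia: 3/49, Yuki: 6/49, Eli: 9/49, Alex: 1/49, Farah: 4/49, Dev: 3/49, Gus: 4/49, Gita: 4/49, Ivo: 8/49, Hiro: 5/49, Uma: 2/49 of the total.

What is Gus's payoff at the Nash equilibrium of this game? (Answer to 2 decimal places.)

Player j's private return per contributed unit is 5.8 × (j's share). Contributing is weakly dominant for j when that share is at least 1/5.8 = 0.1724, and contributing 0 is dominant otherwise.
The only share above 0.1724 is Eli's 9/49, contributing 12; the remaining 10 contribute 0. Total contributed: 12.
Gus keeps 12 and receives 5.8 × 12 × 4/49 = 5.68 from the security fund, for a payoff of 17.68.

17.68 dollars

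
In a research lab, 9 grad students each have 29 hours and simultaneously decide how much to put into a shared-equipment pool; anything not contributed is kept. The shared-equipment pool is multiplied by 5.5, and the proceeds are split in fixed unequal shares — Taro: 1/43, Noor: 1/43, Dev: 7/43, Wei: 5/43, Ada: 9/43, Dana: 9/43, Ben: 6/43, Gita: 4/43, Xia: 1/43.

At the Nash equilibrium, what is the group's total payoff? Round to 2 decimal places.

522.00 hours

A player with share s gets back 5.5·s per unit contributed, so full contribution is dominant for anyone with s > 1/5.5 = 0.1818 and zero contribution is dominant for anyone below.
Ada and Dana are above the threshold, contributing 29 each; the remaining 7 contribute 0. Total contributed: 58.
The shared-equipment pool pays out 5.5 × 58 = 319.00 in total (split across the unequal shares, but the aggregate is all that matters for the group sum).
The 7 free-riders keep 29 each, adding 203. Group total = 203 + 319.00 = 522.00.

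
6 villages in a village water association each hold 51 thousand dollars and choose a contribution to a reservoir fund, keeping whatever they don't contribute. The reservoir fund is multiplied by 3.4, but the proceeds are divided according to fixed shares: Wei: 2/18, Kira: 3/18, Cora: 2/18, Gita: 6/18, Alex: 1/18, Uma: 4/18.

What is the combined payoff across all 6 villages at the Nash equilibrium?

For player j, contributing a unit is worthwhile iff 3.4 × (j's share) ≥ 1, i.e. iff j's share is at least 0.2941.
The only share above 0.2941 is Gita's 6/18, contributing 51; the remaining 5 contribute 0. Total contributed: 51.
The reservoir fund pays out 3.4 × 51 = 173.40 in total (split across the unequal shares, but the aggregate is all that matters for the group sum).
The 5 free-riders keep 51 each, adding 255. Group total = 255 + 173.40 = 428.40.

428.40 thousand dollars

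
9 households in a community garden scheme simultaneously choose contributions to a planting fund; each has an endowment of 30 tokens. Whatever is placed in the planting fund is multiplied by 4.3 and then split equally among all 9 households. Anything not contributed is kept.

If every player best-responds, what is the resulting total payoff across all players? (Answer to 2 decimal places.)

Each contributed unit returns 4.3/9 = 0.4778 to its contributor — below 1 — so contributing 0 is dominant for every player. At the Nash equilibrium everyone keeps their 30, and the group total is 9 × 30 = 270.

270.00 tokens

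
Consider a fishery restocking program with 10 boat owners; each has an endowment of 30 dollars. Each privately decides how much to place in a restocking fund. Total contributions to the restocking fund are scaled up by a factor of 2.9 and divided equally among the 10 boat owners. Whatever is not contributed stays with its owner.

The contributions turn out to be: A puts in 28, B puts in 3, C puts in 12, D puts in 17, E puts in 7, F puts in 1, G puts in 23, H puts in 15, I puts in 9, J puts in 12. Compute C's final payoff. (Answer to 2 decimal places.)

54.83 dollars

Total contributed: 28 + 3 + 12 + 17 + 7 + 1 + 23 + 15 + 9 + 12 = 127.
Each receives 2.9 × 127 / 10 = 36.83 from the restocking fund.
C keeps 30 − 12 = 18, so C's payoff is 18 + 36.83 = 54.83.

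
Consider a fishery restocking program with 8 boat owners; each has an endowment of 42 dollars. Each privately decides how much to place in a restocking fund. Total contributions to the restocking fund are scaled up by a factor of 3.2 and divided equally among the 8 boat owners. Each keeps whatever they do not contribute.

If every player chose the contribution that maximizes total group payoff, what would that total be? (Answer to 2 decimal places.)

Each contributed unit returns 3.200 to the group as a whole (0.4000 to each of 8 players), which exceeds 1, so the social optimum is full contribution: group total = 3.200 × 336 = 1075.20.

1075.20 dollars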